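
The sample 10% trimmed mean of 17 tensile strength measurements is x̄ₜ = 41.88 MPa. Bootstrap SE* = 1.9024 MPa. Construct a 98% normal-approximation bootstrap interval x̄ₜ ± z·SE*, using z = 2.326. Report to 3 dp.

Margin = 2.326 × 1.9024 = 4.4250
Interval: 41.88 ± 4.4250

(37.455, 46.305)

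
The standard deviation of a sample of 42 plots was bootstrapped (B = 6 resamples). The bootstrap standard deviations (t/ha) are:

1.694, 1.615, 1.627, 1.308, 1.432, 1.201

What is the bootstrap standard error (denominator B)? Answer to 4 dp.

SE* = 0.1804

Bootstrap SE is the standard deviation of the 6 replicate standard deviations.
Mean of replicates: (1.694 + 1.615 + 1.627 + 1.308 + 1.432 + 1.201) / 6 = 8.87700 / 6 = 1.47950
Sum of squared deviations: (+0.21450)² + (+0.13550)² + (+0.14750)² + (−0.17150)² + (−0.04750)² + (−0.27850)² = 0.19536
Variance = 0.19536 / 6 = 0.03256
SE* = √0.03256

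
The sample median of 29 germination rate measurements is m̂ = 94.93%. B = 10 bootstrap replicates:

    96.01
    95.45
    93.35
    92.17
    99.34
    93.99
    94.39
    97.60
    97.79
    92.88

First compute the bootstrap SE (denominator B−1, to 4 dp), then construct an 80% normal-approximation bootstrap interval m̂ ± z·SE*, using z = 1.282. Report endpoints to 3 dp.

Mean of replicates = 95.2970; sum of squared deviations = 50.3382; SE* = √(50.3382/9) = 2.3650
Margin = 1.282 × 2.3650 = 3.0319
Interval: 94.93 ± 3.0319

(91.898, 97.962)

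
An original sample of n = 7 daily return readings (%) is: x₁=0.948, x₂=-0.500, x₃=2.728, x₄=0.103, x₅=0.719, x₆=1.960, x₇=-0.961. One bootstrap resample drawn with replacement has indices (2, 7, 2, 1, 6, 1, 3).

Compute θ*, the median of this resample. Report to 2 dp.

Resample values: -0.500, -0.961, -0.500, 0.948, 1.960, 0.948, 2.728.
Sorted: -0.961, -0.500, -0.500, 0.948, 0.948, 1.960, 2.728
Median = middle value = 0.95

θ* = 0.95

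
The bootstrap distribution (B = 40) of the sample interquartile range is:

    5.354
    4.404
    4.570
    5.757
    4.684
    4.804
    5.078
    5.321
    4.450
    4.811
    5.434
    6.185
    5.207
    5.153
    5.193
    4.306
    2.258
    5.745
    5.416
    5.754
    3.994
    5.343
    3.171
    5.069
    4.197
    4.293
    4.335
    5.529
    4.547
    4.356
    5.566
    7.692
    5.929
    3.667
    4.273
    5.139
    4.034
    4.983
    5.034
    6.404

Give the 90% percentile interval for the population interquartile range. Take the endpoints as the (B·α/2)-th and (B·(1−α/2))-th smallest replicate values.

Sorted replicates: 2.258, 3.171, 3.667, 3.994, 4.034, 4.197, 4.273, 4.293, 4.306, 4.335, 4.356, 4.404, 4.450, 4.547, 4.570, 4.684, 4.804, 4.811, 4.983, 5.034, 5.069, 5.078, 5.139, 5.153, 5.193, 5.207, 5.321, 5.343, 5.354, 5.416, 5.434, 5.529, 5.566, 5.745, 5.754, 5.757, 5.929, 6.185, 6.404, 7.692
α = 0.10; lower rank = 40 × 0.050 = 2; upper rank = 40 × 0.950 = 38.
The 2nd smallest replicate is 3.171; the 38th is 6.185.

(3.171, 6.185)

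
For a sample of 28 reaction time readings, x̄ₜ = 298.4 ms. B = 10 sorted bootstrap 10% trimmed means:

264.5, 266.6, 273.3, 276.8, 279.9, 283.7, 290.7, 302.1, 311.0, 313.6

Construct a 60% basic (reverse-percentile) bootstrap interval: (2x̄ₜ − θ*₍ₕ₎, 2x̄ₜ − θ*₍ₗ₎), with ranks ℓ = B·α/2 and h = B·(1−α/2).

Percentile endpoints at ranks 2 and 8: θ*₍2₎ = 266.6, θ*₍8₎ = 302.1.
Basic interval reflects these around x̄ₜ:
  lower = 2 × 298.4 − 302.1 = 294.7
  upper = 2 × 298.4 − 266.6 = 330.2

(294.7, 330.2)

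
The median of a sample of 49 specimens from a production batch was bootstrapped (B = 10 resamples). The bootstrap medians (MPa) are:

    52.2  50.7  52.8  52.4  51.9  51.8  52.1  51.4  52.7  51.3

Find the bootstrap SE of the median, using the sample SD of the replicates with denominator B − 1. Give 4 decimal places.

Bootstrap SE is the standard deviation of the 10 replicate medians.
Mean of replicates: (52.2 + 50.7 + 52.8 + 52.4 + 51.9 + 51.8 + 52.1 + 51.4 + 52.7 + 51.3) / 10 = 519.30000 / 10 = 51.93000
Sum of squared deviations: (+0.27000)² + (−1.23000)² + (+0.87000)² + (+0.47000)² + (−0.03000)² + (−0.13000)² + (+0.17000)² + (−0.53000)² + (+0.77000)² + (−0.63000)² = 3.88100
Variance = 3.88100 / 9 = 0.43122
SE* = √0.43122

SE* = 0.6567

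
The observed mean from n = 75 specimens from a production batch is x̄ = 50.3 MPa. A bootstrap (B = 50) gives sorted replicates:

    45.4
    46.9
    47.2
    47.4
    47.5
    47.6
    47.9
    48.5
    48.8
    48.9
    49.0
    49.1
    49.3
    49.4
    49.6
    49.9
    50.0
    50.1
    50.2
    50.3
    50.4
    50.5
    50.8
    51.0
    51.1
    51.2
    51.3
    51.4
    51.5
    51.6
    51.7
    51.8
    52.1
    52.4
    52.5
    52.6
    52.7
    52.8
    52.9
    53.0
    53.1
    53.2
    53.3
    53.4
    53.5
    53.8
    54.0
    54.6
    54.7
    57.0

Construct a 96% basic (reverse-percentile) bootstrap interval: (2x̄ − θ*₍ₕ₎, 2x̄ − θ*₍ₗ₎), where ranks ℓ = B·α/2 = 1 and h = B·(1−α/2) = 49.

(45.9, 55.2)

Percentile endpoints at ranks 1 and 49: θ*₍1₎ = 45.4, θ*₍49₎ = 54.7.
Basic interval reflects these around x̄:
  lower = 2 × 50.3 − 54.7 = 45.9
  upper = 2 × 50.3 − 45.4 = 55.2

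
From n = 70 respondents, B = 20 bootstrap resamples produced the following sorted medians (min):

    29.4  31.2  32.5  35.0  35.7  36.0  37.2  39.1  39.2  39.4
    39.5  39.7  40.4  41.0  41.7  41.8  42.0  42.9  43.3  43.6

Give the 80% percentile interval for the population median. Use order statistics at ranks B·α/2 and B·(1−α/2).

α = 0.20; lower rank = 20 × 0.100 = 2; upper rank = 20 × 0.900 = 18.
The 2nd smallest replicate is 31.2; the 18th is 42.9.

(31.2, 42.9)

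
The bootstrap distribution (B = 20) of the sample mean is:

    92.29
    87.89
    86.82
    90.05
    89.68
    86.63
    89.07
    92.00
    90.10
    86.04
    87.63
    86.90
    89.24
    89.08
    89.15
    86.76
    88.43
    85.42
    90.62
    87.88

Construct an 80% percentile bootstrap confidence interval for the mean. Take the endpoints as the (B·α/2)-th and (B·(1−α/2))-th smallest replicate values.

(86.04, 90.62)

Sorted replicates: 85.42, 86.04, 86.63, 86.76, 86.82, 86.90, 87.63, 87.88, 87.89, 88.43, 89.07, 89.08, 89.15, 89.24, 89.68, 90.05, 90.10, 90.62, 92.00, 92.29
α = 0.20; lower rank = 20 × 0.100 = 2; upper rank = 20 × 0.900 = 18.
The 2nd smallest replicate is 86.04; the 18th is 90.62.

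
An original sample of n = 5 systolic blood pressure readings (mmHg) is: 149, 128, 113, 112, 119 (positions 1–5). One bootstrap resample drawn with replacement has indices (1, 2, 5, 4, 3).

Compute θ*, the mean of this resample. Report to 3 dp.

Resample values: 149, 128, 119, 112, 113.
Mean = (149 + 128 + 119 + 112 + 113) / 5 = 621.0 / 5 = 124.200

θ* = 124.200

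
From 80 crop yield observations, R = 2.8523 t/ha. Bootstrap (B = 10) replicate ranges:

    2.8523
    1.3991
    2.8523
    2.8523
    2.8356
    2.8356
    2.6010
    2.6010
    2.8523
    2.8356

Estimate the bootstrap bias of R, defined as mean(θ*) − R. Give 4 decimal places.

mean(θ*) = (2.8523 + 1.3991 + 2.8523 + 2.8523 + 2.8356 + 2.8356 + 2.6010 + 2.6010 + 2.8523 + 2.8356) / 10 = 2.65171
bias = 2.65171 − 2.8523

bias = −0.2006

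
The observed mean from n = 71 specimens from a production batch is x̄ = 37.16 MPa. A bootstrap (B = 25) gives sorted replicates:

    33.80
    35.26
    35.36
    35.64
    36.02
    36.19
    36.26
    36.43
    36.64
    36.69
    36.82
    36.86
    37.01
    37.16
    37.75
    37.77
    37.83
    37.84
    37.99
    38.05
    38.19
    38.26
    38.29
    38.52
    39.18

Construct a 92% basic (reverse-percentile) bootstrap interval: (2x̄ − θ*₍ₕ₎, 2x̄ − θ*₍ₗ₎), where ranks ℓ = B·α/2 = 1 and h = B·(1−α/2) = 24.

Percentile endpoints at ranks 1 and 24: θ*₍1₎ = 33.80, θ*₍24₎ = 38.52.
Basic interval reflects these around x̄:
  lower = 2 × 37.16 − 38.52 = 35.80
  upper = 2 × 37.16 − 33.80 = 40.52

(35.80, 40.52)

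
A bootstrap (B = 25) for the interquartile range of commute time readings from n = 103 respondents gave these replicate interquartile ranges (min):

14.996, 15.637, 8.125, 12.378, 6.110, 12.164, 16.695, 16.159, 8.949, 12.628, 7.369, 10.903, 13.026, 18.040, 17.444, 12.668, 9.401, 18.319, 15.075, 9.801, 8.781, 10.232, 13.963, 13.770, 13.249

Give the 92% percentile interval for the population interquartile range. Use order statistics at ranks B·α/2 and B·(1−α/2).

(6.110, 18.040)

Sorted replicates: 6.110, 7.369, 8.125, 8.781, 8.949, 9.401, 9.801, 10.232, 10.903, 12.164, 12.378, 12.628, 12.668, 13.026, 13.249, 13.770, 13.963, 14.996, 15.075, 15.637, 16.159, 16.695, 17.444, 18.040, 18.319
α = 0.08; lower rank = 25 × 0.040 = 1; upper rank = 25 × 0.960 = 24.
The 1st smallest replicate is 6.110; the 24th is 18.040.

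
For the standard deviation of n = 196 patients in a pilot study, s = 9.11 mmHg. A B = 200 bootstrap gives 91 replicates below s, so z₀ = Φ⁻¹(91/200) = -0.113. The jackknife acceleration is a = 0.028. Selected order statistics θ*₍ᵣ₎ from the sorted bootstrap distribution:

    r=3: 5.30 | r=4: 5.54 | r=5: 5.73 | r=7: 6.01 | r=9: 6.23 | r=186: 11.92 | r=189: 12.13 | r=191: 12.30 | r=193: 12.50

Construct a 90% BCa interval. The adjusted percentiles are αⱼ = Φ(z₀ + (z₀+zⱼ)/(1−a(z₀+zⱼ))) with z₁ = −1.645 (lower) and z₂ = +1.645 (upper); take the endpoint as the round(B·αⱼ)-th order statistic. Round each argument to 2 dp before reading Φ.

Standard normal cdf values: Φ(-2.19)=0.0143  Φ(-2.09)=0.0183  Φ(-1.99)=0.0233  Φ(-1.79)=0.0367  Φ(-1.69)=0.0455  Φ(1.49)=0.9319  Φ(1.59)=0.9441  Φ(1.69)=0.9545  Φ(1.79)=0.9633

(6.01, 11.92)

Lower: z₀ + z₁ = -0.113 + (-1.645) = -1.758; 1 − a(z₀+z₁) = 1 − (0.028)(-1.758) = 1.0492; argument = -0.113 + (-1.758)/1.0492 = -1.7885 → -1.79.
α₁ = Φ(-1.79) = 0.0367; rank = round(200 × 0.0367) = 7; θ*₍7₎ = 6.01.
Upper: z₀ + z₂ = 1.532; 1 − a(z₀+z₂) = 0.9571; argument = 1.4877 → 1.49; α₂ = 0.9319; rank = 186; θ*₍186₎ = 11.92.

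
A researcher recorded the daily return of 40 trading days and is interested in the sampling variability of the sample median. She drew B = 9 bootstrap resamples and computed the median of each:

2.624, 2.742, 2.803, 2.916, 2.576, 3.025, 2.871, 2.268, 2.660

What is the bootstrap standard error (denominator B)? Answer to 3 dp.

Bootstrap SE is the standard deviation of the 9 replicate medians.
Mean of replicates: (2.624 + 2.742 + 2.803 + 2.916 + 2.576 + 3.025 + 2.871 + 2.268 + 2.660) / 9 = 24.4850 / 9 = 2.7206
Sum of squared deviations: (−0.0966)² + (+0.0214)² + (+0.0824)² + (+0.1954)² + (−0.1446)² + (+0.3044)² + (+0.1504)² + (−0.4526)² + (−0.0606)² = 0.3995
Variance = 0.3995 / 9 = 0.0444
SE* = √0.0444

SE* = 0.211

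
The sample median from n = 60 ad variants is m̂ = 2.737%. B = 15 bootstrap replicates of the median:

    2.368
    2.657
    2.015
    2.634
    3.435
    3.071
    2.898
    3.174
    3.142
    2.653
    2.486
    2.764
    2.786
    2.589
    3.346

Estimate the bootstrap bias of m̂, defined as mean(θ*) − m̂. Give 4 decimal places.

bias = +0.0642

mean(θ*) = (2.368 + 2.657 + 2.015 + 2.634 + 3.435 + 3.071 + 2.898 + 3.174 + 3.142 + 2.653 + 2.486 + 2.764 + 2.786 + 2.589 + 3.346) / 15 = 2.80120
bias = 2.80120 − 2.737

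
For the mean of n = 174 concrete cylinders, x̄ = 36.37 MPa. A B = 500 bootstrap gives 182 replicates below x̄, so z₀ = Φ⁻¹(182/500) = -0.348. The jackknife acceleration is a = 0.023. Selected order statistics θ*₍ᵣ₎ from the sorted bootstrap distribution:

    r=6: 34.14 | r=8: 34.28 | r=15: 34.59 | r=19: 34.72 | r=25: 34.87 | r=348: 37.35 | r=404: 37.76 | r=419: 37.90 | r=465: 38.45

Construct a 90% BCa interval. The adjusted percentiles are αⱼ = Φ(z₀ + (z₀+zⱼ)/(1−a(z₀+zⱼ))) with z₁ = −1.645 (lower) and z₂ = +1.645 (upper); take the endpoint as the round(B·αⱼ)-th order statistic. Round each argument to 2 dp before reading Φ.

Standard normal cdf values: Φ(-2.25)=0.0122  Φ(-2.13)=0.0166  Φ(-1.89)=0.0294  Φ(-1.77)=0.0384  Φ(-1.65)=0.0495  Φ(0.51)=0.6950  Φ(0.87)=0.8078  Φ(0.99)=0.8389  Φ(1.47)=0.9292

(34.14, 37.90)

Lower: z₀ + z₁ = -0.348 + (-1.645) = -1.993; 1 − a(z₀+z₁) = 1 − (0.023)(-1.993) = 1.0458; argument = -0.348 + (-1.993)/1.0458 = -2.2536 → -2.25.
α₁ = Φ(-2.25) = 0.0122; rank = round(500 × 0.0122) = 6; θ*₍6₎ = 34.14.
Upper: z₀ + z₂ = 1.297; 1 − a(z₀+z₂) = 0.9702; argument = 0.9889 → 0.99; α₂ = 0.8389; rank = 419; θ*₍419₎ = 37.90.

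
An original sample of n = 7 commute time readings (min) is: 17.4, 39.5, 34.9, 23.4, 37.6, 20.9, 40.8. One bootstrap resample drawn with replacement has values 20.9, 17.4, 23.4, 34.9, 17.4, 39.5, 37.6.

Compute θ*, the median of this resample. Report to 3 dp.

Sorted: 17.4, 17.4, 20.9, 23.4, 34.9, 37.6, 39.5
Median = middle value = 23.400

θ* = 23.400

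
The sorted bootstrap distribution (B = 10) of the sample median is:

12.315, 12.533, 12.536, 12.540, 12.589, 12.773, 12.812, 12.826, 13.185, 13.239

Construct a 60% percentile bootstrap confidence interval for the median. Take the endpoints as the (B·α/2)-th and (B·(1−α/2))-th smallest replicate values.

α = 0.40; lower rank = 10 × 0.200 = 2; upper rank = 10 × 0.800 = 8.
The 2nd smallest replicate is 12.533; the 8th is 12.826.

(12.533, 12.826)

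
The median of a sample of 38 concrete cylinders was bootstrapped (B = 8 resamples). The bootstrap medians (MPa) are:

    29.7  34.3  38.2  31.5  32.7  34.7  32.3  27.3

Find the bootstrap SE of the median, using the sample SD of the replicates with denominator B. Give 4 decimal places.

Bootstrap SE is the standard deviation of the 8 replicate medians.
Mean of replicates: (29.7 + 34.3 + 38.2 + 31.5 + 32.7 + 34.7 + 32.3 + 27.3) / 8 = 260.70000 / 8 = 32.58750
Sum of squared deviations: (−2.88750)² + (+1.71250)² + (+5.61250)² + (−1.08750)² + (+0.11250)² + (+2.11250)² + (−0.28750)² + (−5.28750)² = 76.46875
Variance = 76.46875 / 8 = 9.55859
SE* = √9.55859

SE* = 3.0917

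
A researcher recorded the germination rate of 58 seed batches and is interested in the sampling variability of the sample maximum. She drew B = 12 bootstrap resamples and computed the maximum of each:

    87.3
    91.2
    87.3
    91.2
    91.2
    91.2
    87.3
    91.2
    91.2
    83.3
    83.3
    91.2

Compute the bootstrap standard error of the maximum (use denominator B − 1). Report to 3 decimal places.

SE* = 3.125

Bootstrap SE is the standard deviation of the 12 replicate maximums.
Mean of replicates: (87.3 + 91.2 + 87.3 + 91.2 + 91.2 + 91.2 + 87.3 + 91.2 + 91.2 + 83.3 + 83.3 + 91.2) / 12 = 1066.9000 / 12 = 88.9083
Sum of squared deviations: (−1.6083)² + (+2.2917)² + (−1.6083)² + (+2.2917)² + (+2.2917)² + (+2.2917)² + (−1.6083)² + (+2.2917)² + (+2.2917)² + (−5.6083)² + (−5.6083)² + (+2.2917)² = 107.4292
Variance = 107.4292 / 11 = 9.7663
SE* = √9.7663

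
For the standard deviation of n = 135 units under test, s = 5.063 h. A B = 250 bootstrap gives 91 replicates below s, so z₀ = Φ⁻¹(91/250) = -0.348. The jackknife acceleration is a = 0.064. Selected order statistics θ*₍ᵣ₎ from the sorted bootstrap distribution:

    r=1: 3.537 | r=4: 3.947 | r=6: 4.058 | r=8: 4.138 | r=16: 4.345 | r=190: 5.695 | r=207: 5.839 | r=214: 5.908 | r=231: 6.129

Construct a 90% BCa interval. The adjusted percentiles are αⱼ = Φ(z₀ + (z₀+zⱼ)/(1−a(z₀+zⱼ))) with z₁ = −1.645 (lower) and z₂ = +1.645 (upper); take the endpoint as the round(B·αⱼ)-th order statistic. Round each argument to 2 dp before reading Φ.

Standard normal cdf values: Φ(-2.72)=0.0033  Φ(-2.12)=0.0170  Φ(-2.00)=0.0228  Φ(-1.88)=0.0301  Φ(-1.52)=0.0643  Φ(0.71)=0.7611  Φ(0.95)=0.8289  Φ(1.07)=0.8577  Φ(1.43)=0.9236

(3.947, 5.908)

Lower: z₀ + z₁ = -0.348 + (-1.645) = -1.993; 1 − a(z₀+z₁) = 1 − (0.064)(-1.993) = 1.1276; argument = -0.348 + (-1.993)/1.1276 = -2.1155 → -2.12.
α₁ = Φ(-2.12) = 0.0170; rank = round(250 × 0.0170) = 4; θ*₍4₎ = 3.947.
Upper: z₀ + z₂ = 1.297; 1 − a(z₀+z₂) = 0.9170; argument = 1.0664 → 1.07; α₂ = 0.8577; rank = 214; θ*₍214₎ = 5.908.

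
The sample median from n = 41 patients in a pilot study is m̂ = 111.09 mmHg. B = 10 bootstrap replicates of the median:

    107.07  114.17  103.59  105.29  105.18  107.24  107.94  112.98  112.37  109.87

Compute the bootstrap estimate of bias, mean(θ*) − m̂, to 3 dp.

bias = −2.520

mean(θ*) = (107.07 + 114.17 + 103.59 + 105.29 + 105.18 + 107.24 + 107.94 + 112.98 + 112.37 + 109.87) / 10 = 108.5700
bias = 108.5700 − 111.09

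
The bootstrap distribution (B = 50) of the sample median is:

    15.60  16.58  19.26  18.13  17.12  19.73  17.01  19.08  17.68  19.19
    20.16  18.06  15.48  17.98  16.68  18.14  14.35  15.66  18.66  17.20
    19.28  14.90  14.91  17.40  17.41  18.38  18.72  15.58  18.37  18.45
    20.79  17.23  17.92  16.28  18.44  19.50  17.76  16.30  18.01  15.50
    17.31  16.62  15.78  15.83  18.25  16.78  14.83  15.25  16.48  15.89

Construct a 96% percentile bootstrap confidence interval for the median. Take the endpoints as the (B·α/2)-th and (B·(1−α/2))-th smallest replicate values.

Sorted replicates: 14.35, 14.83, 14.90, 14.91, 15.25, 15.48, 15.50, 15.58, 15.60, 15.66, 15.78, 15.83, 15.89, 16.28, 16.30, 16.48, 16.58, 16.62, 16.68, 16.78, 17.01, 17.12, 17.20, 17.23, 17.31, 17.40, 17.41, 17.68, 17.76, 17.92, 17.98, 18.01, 18.06, 18.13, 18.14, 18.25, 18.37, 18.38, 18.44, 18.45, 18.66, 18.72, 19.08, 19.19, 19.26, 19.28, 19.50, 19.73, 20.16, 20.79
α = 0.04; lower rank = 50 × 0.020 = 1; upper rank = 50 × 0.980 = 49.
The 1st smallest replicate is 14.35; the 49th is 20.16.

(14.35, 20.16)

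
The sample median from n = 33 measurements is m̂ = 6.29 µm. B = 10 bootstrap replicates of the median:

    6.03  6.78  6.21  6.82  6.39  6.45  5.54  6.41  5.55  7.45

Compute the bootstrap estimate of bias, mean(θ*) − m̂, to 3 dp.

bias = +0.073

mean(θ*) = (6.03 + 6.78 + 6.21 + 6.82 + 6.39 + 6.45 + 5.54 + 6.41 + 5.55 + 7.45) / 10 = 6.3630
bias = 6.3630 − 6.29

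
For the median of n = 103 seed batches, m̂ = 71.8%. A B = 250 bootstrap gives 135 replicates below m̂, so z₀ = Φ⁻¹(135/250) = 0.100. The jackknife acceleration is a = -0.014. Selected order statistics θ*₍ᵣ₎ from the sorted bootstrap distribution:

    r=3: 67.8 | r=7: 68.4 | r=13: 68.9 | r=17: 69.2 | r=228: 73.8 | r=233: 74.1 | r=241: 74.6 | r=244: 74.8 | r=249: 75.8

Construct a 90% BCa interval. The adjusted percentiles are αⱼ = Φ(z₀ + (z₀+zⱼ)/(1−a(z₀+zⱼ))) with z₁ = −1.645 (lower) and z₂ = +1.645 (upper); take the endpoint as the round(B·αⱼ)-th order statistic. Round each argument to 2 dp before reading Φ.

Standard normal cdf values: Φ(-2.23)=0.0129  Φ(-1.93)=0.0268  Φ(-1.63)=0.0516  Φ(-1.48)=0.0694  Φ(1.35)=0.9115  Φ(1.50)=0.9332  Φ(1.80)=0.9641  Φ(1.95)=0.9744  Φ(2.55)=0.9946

(69.2, 74.6)

Lower: z₀ + z₁ = 0.100 + (-1.645) = -1.545; 1 − a(z₀+z₁) = 1 − (-0.014)(-1.545) = 0.9784; argument = 0.100 + (-1.545)/0.9784 = -1.4792 → -1.48.
α₁ = Φ(-1.48) = 0.0694; rank = round(250 × 0.0694) = 17; θ*₍17₎ = 69.2.
Upper: z₀ + z₂ = 1.745; 1 − a(z₀+z₂) = 1.0244; argument = 1.8034 → 1.80; α₂ = 0.9641; rank = 241; θ*₍241₎ = 74.6.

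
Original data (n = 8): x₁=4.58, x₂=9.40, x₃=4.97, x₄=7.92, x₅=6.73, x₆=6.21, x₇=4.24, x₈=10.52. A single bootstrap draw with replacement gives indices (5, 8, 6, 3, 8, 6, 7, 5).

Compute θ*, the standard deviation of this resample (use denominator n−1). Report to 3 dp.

θ* = 2.327

Resample values: 6.73, 10.52, 6.21, 4.97, 10.52, 6.21, 4.24, 6.73.
Mean = 7.0163; sum of squared deviations = 37.9112
s² = 37.9112 / 7 = 5.4159
s = √5.4159 = 2.327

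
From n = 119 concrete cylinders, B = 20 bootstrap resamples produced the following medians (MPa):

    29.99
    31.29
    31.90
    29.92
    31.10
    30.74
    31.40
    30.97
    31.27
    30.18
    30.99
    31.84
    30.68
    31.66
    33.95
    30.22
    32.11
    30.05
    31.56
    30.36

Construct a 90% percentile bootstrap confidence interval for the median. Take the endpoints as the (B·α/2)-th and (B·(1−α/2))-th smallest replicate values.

Sorted replicates: 29.92, 29.99, 30.05, 30.18, 30.22, 30.36, 30.68, 30.74, 30.97, 30.99, 31.10, 31.27, 31.29, 31.40, 31.56, 31.66, 31.84, 31.90, 32.11, 33.95
α = 0.10; lower rank = 20 × 0.050 = 1; upper rank = 20 × 0.950 = 19.
The 1st smallest replicate is 29.92; the 19th is 32.11.

(29.92, 32.11)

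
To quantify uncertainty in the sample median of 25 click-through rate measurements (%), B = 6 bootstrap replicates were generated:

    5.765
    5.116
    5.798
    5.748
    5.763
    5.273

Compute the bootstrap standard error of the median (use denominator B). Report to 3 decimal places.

SE* = 0.275

Bootstrap SE is the standard deviation of the 6 replicate medians.
Mean of replicates: (5.765 + 5.116 + 5.798 + 5.748 + 5.763 + 5.273) / 6 = 33.4630 / 6 = 5.5772
Sum of squared deviations: (+0.1878)² + (−0.4612)² + (+0.2208)² + (+0.1708)² + (+0.1858)² + (−0.3042)² = 0.4530
Variance = 0.4530 / 6 = 0.0755
SE* = √0.0755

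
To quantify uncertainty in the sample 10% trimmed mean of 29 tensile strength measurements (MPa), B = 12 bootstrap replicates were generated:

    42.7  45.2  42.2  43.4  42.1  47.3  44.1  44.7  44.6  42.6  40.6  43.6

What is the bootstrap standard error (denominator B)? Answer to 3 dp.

Bootstrap SE is the standard deviation of the 12 replicate 10% trimmed means.
Mean of replicates: (42.7 + 45.2 + 42.2 + 43.4 + 42.1 + 47.3 + 44.1 + 44.7 + 44.6 + 42.6 + 40.6 + 43.6) / 12 = 523.1000 / 12 = 43.5917
Sum of squared deviations: (−0.8917)² + (+1.6083)² + (−1.3917)² + (−0.1917)² + (−1.4917)² + (+3.7083)² + (+0.5083)² + (+1.1083)² + (+1.0083)² + (−0.9917)² + (−2.9917)² + (+0.0083)² = 33.7692
Variance = 33.7692 / 12 = 2.8141
SE* = √2.8141

SE* = 1.678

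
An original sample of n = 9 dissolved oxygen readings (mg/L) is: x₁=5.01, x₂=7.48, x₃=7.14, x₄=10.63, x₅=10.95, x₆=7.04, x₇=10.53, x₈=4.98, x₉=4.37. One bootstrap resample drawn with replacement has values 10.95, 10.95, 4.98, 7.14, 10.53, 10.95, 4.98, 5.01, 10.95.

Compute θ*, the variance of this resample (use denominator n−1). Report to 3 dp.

Mean = 8.4933; sum of squared deviations = 66.9410
s² = 66.9410 / 8 = 8.3676

θ* = 8.368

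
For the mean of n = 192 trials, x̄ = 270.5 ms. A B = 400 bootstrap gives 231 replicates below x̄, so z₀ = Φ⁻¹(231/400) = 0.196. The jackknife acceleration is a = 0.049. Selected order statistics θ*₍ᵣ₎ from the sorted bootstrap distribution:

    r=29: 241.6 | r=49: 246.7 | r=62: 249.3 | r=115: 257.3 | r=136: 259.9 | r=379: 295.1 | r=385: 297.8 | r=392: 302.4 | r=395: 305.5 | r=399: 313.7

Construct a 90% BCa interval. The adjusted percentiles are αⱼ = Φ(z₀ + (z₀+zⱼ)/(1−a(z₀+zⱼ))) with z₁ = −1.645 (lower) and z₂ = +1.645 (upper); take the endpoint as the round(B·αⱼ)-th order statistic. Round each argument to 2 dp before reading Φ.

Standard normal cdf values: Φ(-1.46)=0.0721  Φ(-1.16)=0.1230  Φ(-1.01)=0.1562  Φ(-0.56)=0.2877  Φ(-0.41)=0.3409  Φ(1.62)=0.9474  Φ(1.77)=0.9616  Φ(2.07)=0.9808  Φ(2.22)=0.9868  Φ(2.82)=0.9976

(246.7, 305.5)

Lower: z₀ + z₁ = 0.196 + (-1.645) = -1.449; 1 − a(z₀+z₁) = 1 − (0.049)(-1.449) = 1.0710; argument = 0.196 + (-1.449)/1.0710 = -1.1569 → -1.16.
α₁ = Φ(-1.16) = 0.1230; rank = round(400 × 0.1230) = 49; θ*₍49₎ = 246.7.
Upper: z₀ + z₂ = 1.841; 1 − a(z₀+z₂) = 0.9098; argument = 2.2195 → 2.22; α₂ = 0.9868; rank = 395; θ*₍395₎ = 305.5.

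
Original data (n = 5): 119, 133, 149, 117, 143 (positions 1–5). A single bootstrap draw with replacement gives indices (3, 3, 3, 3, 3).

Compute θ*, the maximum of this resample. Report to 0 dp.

Resample values: 149, 149, 149, 149, 149.
Maximum = 149

θ* = 149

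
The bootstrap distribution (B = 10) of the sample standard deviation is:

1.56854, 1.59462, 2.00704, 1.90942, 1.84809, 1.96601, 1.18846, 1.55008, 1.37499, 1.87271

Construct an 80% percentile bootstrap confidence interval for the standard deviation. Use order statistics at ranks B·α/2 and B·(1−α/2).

(1.18846, 1.96601)

Sorted replicates: 1.18846, 1.37499, 1.55008, 1.56854, 1.59462, 1.84809, 1.87271, 1.90942, 1.96601, 2.00704
α = 0.20; lower rank = 10 × 0.100 = 1; upper rank = 10 × 0.900 = 9.
The 1st smallest replicate is 1.18846; the 9th is 1.96601.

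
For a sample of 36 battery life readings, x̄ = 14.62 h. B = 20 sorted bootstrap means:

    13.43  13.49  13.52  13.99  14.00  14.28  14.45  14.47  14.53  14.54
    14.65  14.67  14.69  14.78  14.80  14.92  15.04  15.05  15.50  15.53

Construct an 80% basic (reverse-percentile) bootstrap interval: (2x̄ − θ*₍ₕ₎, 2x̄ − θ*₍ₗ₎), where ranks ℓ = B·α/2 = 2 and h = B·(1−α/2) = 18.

Percentile endpoints at ranks 2 and 18: θ*₍2₎ = 13.49, θ*₍18₎ = 15.05.
Basic interval reflects these around x̄:
  lower = 2 × 14.62 − 15.05 = 14.19
  upper = 2 × 14.62 − 13.49 = 15.75

(14.19, 15.75)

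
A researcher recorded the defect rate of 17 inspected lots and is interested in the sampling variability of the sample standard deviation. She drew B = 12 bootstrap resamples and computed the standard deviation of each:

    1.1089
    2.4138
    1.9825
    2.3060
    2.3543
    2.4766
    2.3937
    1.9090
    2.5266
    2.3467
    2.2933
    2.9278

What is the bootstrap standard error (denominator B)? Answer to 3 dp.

Bootstrap SE is the standard deviation of the 12 replicate standard deviations.
Mean of replicates: (1.1089 + 2.4138 + 1.9825 + 2.3060 + 2.3543 + 2.4766 + 2.3937 + 1.9090 + 2.5266 + 2.3467 + 2.2933 + 2.9278) / 12 = 27.03920 / 12 = 2.25327
Sum of squared deviations: (−1.14437)² + (+0.16053)² + (−0.27077)² + (+0.05273)² + (+0.10103)² + (+0.22333)² + (+0.14043)² + (−0.34427)² + (+0.27333)² + (+0.09343)² + (+0.04003)² + (+0.67453)² = 2.14981
Variance = 2.14981 / 12 = 0.17915
SE* = √0.17915

SE* = 0.423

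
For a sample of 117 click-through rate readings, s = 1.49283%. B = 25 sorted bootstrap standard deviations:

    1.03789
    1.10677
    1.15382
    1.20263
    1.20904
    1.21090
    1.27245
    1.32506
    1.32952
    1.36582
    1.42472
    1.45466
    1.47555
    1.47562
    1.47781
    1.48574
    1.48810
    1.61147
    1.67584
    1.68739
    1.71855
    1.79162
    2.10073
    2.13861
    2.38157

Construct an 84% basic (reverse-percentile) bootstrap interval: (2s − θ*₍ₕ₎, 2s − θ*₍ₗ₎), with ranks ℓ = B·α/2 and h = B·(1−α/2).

(0.88493, 1.87889)

Percentile endpoints at ranks 2 and 23: θ*₍2₎ = 1.10677, θ*₍23₎ = 2.10073.
Basic interval reflects these around s:
  lower = 2 × 1.49283 − 2.10073 = 0.88493
  upper = 2 × 1.49283 − 1.10677 = 1.87889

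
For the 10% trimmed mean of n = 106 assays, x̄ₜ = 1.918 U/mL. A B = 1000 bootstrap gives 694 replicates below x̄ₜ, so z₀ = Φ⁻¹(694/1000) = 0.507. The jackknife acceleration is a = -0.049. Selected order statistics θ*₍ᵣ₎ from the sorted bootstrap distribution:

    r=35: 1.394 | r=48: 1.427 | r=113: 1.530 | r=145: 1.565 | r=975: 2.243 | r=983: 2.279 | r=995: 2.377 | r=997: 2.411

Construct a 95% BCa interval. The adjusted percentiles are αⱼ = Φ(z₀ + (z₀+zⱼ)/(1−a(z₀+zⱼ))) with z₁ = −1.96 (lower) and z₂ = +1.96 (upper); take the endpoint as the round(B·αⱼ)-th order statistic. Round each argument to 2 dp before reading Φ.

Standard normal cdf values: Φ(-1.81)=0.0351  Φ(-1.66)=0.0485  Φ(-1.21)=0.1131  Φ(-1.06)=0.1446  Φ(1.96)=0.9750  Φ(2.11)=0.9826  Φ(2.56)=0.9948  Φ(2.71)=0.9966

(1.565, 2.411)

Lower: z₀ + z₁ = 0.507 + (-1.960) = -1.453; 1 − a(z₀+z₁) = 1 − (-0.049)(-1.453) = 0.9288; argument = 0.507 + (-1.453)/0.9288 = -1.0574 → -1.06.
α₁ = Φ(-1.06) = 0.1446; rank = round(1000 × 0.1446) = 145; θ*₍145₎ = 1.565.
Upper: z₀ + z₂ = 2.467; 1 − a(z₀+z₂) = 1.1209; argument = 2.7079 → 2.71; α₂ = 0.9966; rank = 997; θ*₍997₎ = 2.411.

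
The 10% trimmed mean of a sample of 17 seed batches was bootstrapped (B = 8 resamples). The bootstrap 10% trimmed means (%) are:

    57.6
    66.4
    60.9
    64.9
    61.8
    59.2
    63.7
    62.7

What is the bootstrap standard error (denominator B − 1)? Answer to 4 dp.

Bootstrap SE is the standard deviation of the 8 replicate 10% trimmed means.
Mean of replicates: (57.6 + 66.4 + 60.9 + 64.9 + 61.8 + 59.2 + 63.7 + 62.7) / 8 = 497.20000 / 8 = 62.15000
Sum of squared deviations: (−4.55000)² + (+4.25000)² + (−1.25000)² + (+2.75000)² + (−0.35000)² + (−2.95000)² + (+1.55000)² + (+0.55000)² = 59.42000
Variance = 59.42000 / 7 = 8.48857
SE* = √8.48857

SE* = 2.9135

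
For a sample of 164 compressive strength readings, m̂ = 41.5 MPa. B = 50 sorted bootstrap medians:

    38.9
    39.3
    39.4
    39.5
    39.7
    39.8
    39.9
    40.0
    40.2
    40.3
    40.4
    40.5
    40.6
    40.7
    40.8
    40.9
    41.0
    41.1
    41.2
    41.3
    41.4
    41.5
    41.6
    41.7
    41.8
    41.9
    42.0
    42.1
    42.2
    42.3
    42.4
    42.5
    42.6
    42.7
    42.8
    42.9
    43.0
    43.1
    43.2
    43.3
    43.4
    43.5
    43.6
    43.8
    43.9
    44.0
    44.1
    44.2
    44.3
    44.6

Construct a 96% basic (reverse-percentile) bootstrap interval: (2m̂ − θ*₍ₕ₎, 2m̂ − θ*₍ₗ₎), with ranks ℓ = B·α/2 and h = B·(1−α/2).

Percentile endpoints at ranks 1 and 49: θ*₍1₎ = 38.9, θ*₍49₎ = 44.3.
Basic interval reflects these around m̂:
  lower = 2 × 41.5 − 44.3 = 38.7
  upper = 2 × 41.5 − 38.9 = 44.1

(38.7, 44.1)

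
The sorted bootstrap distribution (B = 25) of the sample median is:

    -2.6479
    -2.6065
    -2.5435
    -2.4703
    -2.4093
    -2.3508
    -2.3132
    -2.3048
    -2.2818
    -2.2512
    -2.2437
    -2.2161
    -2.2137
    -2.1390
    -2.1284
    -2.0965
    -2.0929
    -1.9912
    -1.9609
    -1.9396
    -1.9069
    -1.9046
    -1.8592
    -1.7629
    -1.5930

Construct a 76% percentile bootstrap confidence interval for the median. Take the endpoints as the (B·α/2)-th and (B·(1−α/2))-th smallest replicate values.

α = 0.24; lower rank = 25 × 0.120 = 3; upper rank = 25 × 0.880 = 22.
The 3rd smallest replicate is -2.5435; the 22nd is -1.9046.

(-2.5435, -1.9046)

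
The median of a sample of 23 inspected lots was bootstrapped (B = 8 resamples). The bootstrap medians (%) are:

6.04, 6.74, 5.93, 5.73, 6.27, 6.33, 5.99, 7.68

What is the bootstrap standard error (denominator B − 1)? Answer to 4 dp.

Bootstrap SE is the standard deviation of the 8 replicate medians.
Mean of replicates: (6.04 + 6.74 + 5.93 + 5.73 + 6.27 + 6.33 + 5.99 + 7.68) / 8 = 50.71000 / 8 = 6.33875
Sum of squared deviations: (−0.29875)² + (+0.40125)² + (−0.40875)² + (−0.60875)² + (−0.06875)² + (−0.00875)² + (−0.34875)² + (+1.34125)² = 2.71329
Variance = 2.71329 / 7 = 0.38761
SE* = √0.38761

SE* = 0.6226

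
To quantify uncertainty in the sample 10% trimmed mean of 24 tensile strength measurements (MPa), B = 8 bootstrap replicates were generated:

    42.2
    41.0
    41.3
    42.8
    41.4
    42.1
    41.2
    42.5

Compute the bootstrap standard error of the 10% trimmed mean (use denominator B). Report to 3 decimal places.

Bootstrap SE is the standard deviation of the 8 replicate 10% trimmed means.
Mean of replicates: (42.2 + 41.0 + 41.3 + 42.8 + 41.4 + 42.1 + 41.2 + 42.5) / 8 = 334.5000 / 8 = 41.8125
Sum of squared deviations: (+0.3875)² + (−0.8125)² + (−0.5125)² + (+0.9875)² + (−0.4125)² + (+0.2875)² + (−0.6125)² + (+0.6875)² = 3.1487
Variance = 3.1487 / 8 = 0.3936
SE* = √0.3936

SE* = 0.627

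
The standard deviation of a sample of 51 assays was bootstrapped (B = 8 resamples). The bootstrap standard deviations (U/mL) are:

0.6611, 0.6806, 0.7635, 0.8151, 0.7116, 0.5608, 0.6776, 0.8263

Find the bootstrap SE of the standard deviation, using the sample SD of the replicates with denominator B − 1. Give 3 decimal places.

SE* = 0.088

Bootstrap SE is the standard deviation of the 8 replicate standard deviations.
Mean of replicates: (0.6611 + 0.6806 + 0.7635 + 0.8151 + 0.7116 + 0.5608 + 0.6776 + 0.8263) / 8 = 5.69660 / 8 = 0.71208
Sum of squared deviations: (−0.05097)² + (−0.03148)² + (+0.05142)² + (+0.10303)² + (−0.00048)² + (−0.15128)² + (−0.03448)² + (+0.11423)² = 0.05397
Variance = 0.05397 / 7 = 0.00771
SE* = √0.00771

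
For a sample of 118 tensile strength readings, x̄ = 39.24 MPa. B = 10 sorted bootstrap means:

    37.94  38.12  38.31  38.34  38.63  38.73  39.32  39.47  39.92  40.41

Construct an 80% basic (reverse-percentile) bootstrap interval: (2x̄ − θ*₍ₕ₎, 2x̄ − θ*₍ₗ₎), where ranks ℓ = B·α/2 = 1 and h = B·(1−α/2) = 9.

(38.56, 40.54)

Percentile endpoints at ranks 1 and 9: θ*₍1₎ = 37.94, θ*₍9₎ = 39.92.
Basic interval reflects these around x̄:
  lower = 2 × 39.24 − 39.92 = 38.56
  upper = 2 × 39.24 − 37.94 = 40.54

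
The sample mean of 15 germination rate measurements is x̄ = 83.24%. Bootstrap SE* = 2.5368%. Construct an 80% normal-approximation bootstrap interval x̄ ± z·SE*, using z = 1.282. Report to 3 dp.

Margin = 1.282 × 2.5368 = 3.2522
Interval: 83.24 ± 3.2522

(79.988, 86.492)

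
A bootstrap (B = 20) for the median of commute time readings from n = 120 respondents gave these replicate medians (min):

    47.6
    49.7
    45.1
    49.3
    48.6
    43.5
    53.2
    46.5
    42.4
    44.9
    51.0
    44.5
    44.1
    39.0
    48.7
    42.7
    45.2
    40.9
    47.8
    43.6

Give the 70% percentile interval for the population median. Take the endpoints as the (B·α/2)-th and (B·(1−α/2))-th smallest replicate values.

(42.4, 49.3)

Sorted replicates: 39.0, 40.9, 42.4, 42.7, 43.5, 43.6, 44.1, 44.5, 44.9, 45.1, 45.2, 46.5, 47.6, 47.8, 48.6, 48.7, 49.3, 49.7, 51.0, 53.2
α = 0.30; lower rank = 20 × 0.150 = 3; upper rank = 20 × 0.850 = 17.
The 3rd smallest replicate is 42.4; the 17th is 49.3.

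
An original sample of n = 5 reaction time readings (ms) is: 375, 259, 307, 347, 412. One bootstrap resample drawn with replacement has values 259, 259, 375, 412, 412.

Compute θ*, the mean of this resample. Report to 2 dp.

Mean = (259 + 259 + 375 + 412 + 412) / 5 = 1717.0 / 5 = 343.40

θ* = 343.40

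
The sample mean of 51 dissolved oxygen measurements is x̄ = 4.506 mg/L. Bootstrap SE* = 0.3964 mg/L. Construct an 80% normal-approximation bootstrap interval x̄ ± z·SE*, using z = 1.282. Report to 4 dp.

(3.9978, 5.0142)

Margin = 1.282 × 0.3964 = 0.50818
Interval: 4.506 ± 0.50818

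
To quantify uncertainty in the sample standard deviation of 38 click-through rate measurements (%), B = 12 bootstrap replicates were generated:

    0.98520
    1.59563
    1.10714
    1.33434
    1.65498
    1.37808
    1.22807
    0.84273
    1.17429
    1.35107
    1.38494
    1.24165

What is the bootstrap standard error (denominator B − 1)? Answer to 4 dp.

Bootstrap SE is the standard deviation of the 12 replicate standard deviations.
Mean of replicates: (0.98520 + 1.59563 + 1.10714 + 1.33434 + 1.65498 + 1.37808 + 1.22807 + 0.84273 + 1.17429 + 1.35107 + 1.38494 + 1.24165) / 12 = 15.278120 / 12 = 1.273177
Sum of squared deviations: (−0.287977)² + (+0.322453)² + (−0.166037)² + (+0.061163)² + (+0.381803)² + (+0.104903)² + (−0.045107)² + (−0.430447)² + (−0.098887)² + (+0.077893)² + (+0.111763)² + (−0.031527)² = 0.591644
Variance = 0.591644 / 11 = 0.053786
SE* = √0.053786

SE* = 0.2319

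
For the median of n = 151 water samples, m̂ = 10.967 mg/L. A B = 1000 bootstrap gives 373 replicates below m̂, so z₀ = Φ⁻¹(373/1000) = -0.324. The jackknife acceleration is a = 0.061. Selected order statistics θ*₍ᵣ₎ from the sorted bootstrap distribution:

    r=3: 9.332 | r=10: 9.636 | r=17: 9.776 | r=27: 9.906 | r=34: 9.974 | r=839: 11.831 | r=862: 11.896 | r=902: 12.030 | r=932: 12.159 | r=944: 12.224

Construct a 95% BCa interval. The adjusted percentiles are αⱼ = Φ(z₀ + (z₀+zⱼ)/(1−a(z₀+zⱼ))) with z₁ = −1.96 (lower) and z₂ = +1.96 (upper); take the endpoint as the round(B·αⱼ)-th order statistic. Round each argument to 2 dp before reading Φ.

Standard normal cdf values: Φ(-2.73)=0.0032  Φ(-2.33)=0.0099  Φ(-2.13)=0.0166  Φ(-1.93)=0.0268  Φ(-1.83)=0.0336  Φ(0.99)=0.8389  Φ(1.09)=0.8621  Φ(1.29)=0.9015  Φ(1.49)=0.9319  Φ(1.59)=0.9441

Lower: z₀ + z₁ = -0.324 + (-1.960) = -2.284; 1 − a(z₀+z₁) = 1 − (0.061)(-2.284) = 1.1393; argument = -0.324 + (-2.284)/1.1393 = -2.3287 → -2.33.
α₁ = Φ(-2.33) = 0.0099; rank = round(1000 × 0.0099) = 10; θ*₍10₎ = 9.636.
Upper: z₀ + z₂ = 1.636; 1 − a(z₀+z₂) = 0.9002; argument = 1.4934 → 1.49; α₂ = 0.9319; rank = 932; θ*₍932₎ = 12.159.

(9.636, 12.159)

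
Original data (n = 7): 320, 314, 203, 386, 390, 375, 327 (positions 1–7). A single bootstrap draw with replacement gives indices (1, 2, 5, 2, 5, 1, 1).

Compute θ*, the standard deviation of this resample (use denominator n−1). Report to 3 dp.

θ* = 35.429

Resample values: 320, 314, 390, 314, 390, 320, 320.
Mean = 338.2857; sum of squared deviations = 7531.4286
s² = 7531.4286 / 6 = 1255.2381
s = √1255.2381 = 35.429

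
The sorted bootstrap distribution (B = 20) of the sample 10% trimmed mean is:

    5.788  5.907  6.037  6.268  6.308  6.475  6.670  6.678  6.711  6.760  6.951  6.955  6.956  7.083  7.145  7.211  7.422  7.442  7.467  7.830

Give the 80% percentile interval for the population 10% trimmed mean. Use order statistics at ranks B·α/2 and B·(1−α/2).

α = 0.20; lower rank = 20 × 0.100 = 2; upper rank = 20 × 0.900 = 18.
The 2nd smallest replicate is 5.907; the 18th is 7.442.

(5.907, 7.442)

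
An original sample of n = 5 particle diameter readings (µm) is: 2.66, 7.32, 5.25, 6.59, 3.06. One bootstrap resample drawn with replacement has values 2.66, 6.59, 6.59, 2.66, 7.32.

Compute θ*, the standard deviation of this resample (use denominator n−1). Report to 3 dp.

Mean = 5.1640; sum of squared deviations = 21.2553
s² = 21.2553 / 4 = 5.3138
s = √5.3138 = 2.305

θ* = 2.305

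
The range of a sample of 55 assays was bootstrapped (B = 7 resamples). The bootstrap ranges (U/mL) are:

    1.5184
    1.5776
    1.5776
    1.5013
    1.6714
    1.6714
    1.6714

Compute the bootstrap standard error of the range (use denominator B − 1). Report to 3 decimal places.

SE* = 0.074

Bootstrap SE is the standard deviation of the 7 replicate ranges.
Mean of replicates: (1.5184 + 1.5776 + 1.5776 + 1.5013 + 1.6714 + 1.6714 + 1.6714) / 7 = 11.18910 / 7 = 1.59844
Sum of squared deviations: (−0.08004)² + (−0.02084)² + (−0.02084)² + (−0.09714)² + (+0.07296)² + (+0.07296)² + (+0.07296)² = 0.03268
Variance = 0.03268 / 6 = 0.00545
SE* = √0.00545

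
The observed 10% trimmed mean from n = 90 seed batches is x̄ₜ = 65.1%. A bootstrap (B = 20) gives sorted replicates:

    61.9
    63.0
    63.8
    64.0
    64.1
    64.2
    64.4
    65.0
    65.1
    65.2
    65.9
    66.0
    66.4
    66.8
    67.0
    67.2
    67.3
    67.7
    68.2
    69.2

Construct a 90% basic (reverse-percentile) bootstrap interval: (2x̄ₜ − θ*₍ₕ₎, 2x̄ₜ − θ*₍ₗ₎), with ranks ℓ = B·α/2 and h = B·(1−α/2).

(62.0, 68.3)

Percentile endpoints at ranks 1 and 19: θ*₍1₎ = 61.9, θ*₍19₎ = 68.2.
Basic interval reflects these around x̄ₜ:
  lower = 2 × 65.1 − 68.2 = 62.0
  upper = 2 × 65.1 − 61.9 = 68.3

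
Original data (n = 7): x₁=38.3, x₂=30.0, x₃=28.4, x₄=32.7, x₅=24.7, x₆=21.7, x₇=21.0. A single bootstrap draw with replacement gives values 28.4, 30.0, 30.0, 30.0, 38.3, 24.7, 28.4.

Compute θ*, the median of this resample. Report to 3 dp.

θ* = 30.000

Sorted: 24.7, 28.4, 28.4, 30.0, 30.0, 30.0, 38.3
Median = middle value = 30.000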